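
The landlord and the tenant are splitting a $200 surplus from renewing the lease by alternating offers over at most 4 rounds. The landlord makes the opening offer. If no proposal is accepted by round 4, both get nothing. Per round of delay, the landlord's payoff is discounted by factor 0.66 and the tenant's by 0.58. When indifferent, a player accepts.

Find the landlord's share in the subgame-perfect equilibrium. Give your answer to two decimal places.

By backward induction:
Round 4 (the tenant proposes): the landlord will accept anything ≥ 0, so the tenant offers 0 and keeps 200.
Round 3 (the landlord proposes): the tenant can get 200 next round, worth 0.58 × 200 = 116 now; the landlord offers that and keeps 84.
Round 2 (the tenant proposes): the landlord can get 84 next round, worth 0.66 × 84 = 55.44 now; the tenant offers that and keeps 144.56.
Round 1 (the landlord proposes): the tenant can get 144.56 next round, worth 0.58 × 144.56 = 83.8448 now. The landlord offers 83.8448 and keeps 200 − 83.8448 = 116.1552.

116.16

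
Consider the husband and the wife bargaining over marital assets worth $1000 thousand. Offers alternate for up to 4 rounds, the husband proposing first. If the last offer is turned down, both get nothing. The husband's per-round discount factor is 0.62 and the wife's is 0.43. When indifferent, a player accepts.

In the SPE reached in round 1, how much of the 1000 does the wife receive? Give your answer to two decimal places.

Round 4 (the wife proposes): the husband will accept anything ≥ 0, so the wife offers 0 and keeps 1000.
Round 3 (the husband proposes): the wife can get 1000 next round, worth 0.43 × 1000 = 430 now; the husband offers that and keeps 570.
Round 2 (the wife proposes): the husband can get 570 next round, worth 0.62 × 570 = 353.4 now. The wife offers 353.4 and keeps 1000 − 353.4 = 646.6.
Round 1 (the husband proposes): the wife can get 646.6 next round, worth 0.43 × 646.6 = 278.038 now; the husband offers that and keeps 721.962.

278.04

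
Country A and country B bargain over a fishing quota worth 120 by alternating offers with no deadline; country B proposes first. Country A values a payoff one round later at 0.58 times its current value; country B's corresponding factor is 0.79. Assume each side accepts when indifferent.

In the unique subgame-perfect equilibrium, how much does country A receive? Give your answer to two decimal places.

In a stationary SPE each proposer offers the other exactly their discounted continuation value.
If country B keeps x when proposing and country A keeps y when proposing, then x = 120 − 0.58y and y = 120 − 0.79x.
Solving: x = 120(1 − 0.58) / (1 − 0.79·0.58) = 50.4 / 0.5418 ≈ 93.0233.
Country A gets 120 − 93.0233 ≈ 26.9767.

26.98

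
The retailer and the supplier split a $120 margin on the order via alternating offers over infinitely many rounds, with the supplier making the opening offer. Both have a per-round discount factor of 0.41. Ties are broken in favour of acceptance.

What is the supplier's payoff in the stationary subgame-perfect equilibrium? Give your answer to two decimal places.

85.11

When the supplier proposes, the retailer accepts any offer worth at least 0.41 times what the retailer would get by proposing next round; and vice versa.
This gives x = 120 − 0.41y and y = 120 − 0.41x, where x and y are each side's share when it proposes.
Hence (1 − 0.41·0.41)x = 120(1 − 0.41), i.e. 0.8319·x = 70.8.
x ≈ 85.1064; the retailer's share is 120 − x ≈ 34.8936.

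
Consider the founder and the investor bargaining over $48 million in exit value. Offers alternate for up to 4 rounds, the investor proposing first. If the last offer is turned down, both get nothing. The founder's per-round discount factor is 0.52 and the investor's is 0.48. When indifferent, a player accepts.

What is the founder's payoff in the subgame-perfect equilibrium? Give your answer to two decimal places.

Round 4 (the founder proposes): rejection yields 0 for the investor; the founder offers 0 and keeps 48.
Round 3 (the investor proposes): the founder can get 48 next round, worth 0.52 × 48 = 24.96 now, so the investor offers 24.96, keeping 23.04.
Round 2 (the founder proposes): the investor can get 23.04 next round, worth 0.48 × 23.04 = 11.0592 now; the founder offers that and keeps 36.9408.
Round 1 (the investor proposes): the founder can get 36.9408 next round, worth 0.52 × 36.9408 = 19.209216 now, so the investor offers 19.209216, keeping 28.790784.

19.21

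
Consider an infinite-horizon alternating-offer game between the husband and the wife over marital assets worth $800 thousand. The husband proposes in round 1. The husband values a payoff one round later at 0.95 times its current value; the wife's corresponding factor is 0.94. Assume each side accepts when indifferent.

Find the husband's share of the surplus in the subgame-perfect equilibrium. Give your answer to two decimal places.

448.60

Let x be the husband's share when the husband proposes and y be the wife's share when the wife proposes.
The wife accepts iff offered ≥ 0.94·y, so x = 800 − 0.94y. Symmetrically y = 800 − 0.95x.
Substituting: x = 800 − 0.94(800 − 0.95x), giving x(1 − 0.95·0.94) = 800(1 − 0.94).
So x = 800 × 0.06 / 0.107 ≈ 448.5981, and the wife receives 800 − x ≈ 351.4019.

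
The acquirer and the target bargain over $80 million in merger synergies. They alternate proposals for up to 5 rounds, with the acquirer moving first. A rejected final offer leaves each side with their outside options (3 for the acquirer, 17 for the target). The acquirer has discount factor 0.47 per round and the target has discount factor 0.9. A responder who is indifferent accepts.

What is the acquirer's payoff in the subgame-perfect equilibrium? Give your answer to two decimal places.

22.66

By backward induction:
Round 5 (the acquirer proposes): the target gets 17 if talks fail, so the acquirer offers 17 and keeps 63.
Round 4 (the target proposes): the acquirer can get 63 next round, worth 0.47 × 63 = 29.61 now, so the target offers 29.61, keeping 50.39.
Round 3 (the acquirer proposes): the target can get 50.39 next round, worth 0.9 × 50.39 = 45.351 now. The acquirer offers 45.351 and keeps 80 − 45.351 = 34.649.
Round 2 (the target proposes): the acquirer can get 34.649 next round, worth 0.47 × 34.649 = 16.28503 now, so the target offers 16.28503, keeping 63.71497.
Round 1 (the acquirer proposes): the target can get 63.71497 next round, worth 0.9 × 63.71497 = 57.343473 now. The acquirer offers 57.343473 and keeps 80 − 57.343473 = 22.656527.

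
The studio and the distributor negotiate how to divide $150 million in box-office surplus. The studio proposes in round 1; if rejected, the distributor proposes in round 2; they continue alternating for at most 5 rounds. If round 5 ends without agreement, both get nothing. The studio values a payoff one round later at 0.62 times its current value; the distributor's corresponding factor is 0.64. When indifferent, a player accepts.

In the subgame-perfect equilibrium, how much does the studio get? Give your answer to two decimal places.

99.04

Round 5 (the studio proposes): the distributor will accept anything ≥ 0, so the studio offers 0 and keeps 150.
Round 4 (the distributor proposes): the studio can get 150 next round, worth 0.62 × 150 = 93 now. The distributor offers 93 and keeps 150 − 93 = 57.
Round 3 (the studio proposes): the distributor can get 57 next round, worth 0.64 × 57 = 36.48 now; the studio offers that and keeps 113.52.
Round 2 (the distributor proposes): the studio can get 113.52 next round, worth 0.62 × 113.52 = 70.3824 now, so the distributor offers 70.3824, keeping 79.6176.
Round 1 (the studio proposes): the distributor can get 79.6176 next round, worth 0.64 × 79.6176 = 50.955264 now, so the studio offers 50.955264, keeping 99.044736.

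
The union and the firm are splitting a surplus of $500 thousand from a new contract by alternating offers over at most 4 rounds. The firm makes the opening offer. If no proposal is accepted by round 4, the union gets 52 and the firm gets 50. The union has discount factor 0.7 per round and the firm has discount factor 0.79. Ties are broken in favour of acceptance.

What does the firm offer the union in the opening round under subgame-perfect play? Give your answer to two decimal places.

Work backward from the last round.
Round 4 (the union proposes): the firm gets 50 if talks fail, so the union offers 50 and keeps 450.
Round 3 (the firm proposes): the union can get 450 next round, worth 0.7 × 450 = 315 now, so the firm offers 315, keeping 185.
Round 2 (the union proposes): the firm can get 185 next round, worth 0.79 × 185 = 146.15 now. The union offers 146.15 and keeps 500 − 146.15 = 353.85.
Round 1 (the firm proposes): the union can get 353.85 next round, worth 0.7 × 353.85 = 247.695 now. The firm offers 247.695 and keeps 500 − 247.695 = 252.305.

247.70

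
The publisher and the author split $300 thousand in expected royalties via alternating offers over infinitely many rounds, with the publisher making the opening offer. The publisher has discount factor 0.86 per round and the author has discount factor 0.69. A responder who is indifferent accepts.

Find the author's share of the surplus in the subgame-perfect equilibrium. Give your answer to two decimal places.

71.27

In a stationary SPE each proposer offers the other exactly their discounted continuation value.
If the publisher keeps x when proposing and the author keeps y when proposing, then x = 300 − 0.69y and y = 300 − 0.86x.
Solving: x = 300(1 − 0.69) / (1 − 0.86·0.69) = 93 / 0.4066 ≈ 228.7260.
The author gets 300 − 228.7260 ≈ 71.2740.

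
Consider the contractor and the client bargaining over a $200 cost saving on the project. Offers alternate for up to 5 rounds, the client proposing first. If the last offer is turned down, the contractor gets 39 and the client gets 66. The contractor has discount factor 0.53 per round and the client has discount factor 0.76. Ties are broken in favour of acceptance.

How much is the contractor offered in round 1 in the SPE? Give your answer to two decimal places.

42.01

Round 5 (the client proposes): the contractor gets 39 if talks fail, so the client offers 39 and keeps 161.
Round 4 (the contractor proposes): the client can get 161 next round, worth 0.76 × 161 = 122.36 now; the contractor offers that and keeps 77.64.
Round 3 (the client proposes): the contractor can get 77.64 next round, worth 0.53 × 77.64 = 41.1492 now; the client offers that and keeps 158.8508.
Round 2 (the contractor proposes): the client can get 158.8508 next round, worth 0.76 × 158.8508 = 120.726608 now. The contractor offers 120.726608 and keeps 200 − 120.726608 = 79.273392.
Round 1 (the client proposes): the contractor can get 79.273392 next round, worth 0.53 × 79.273392 = 42.01489776 now. The client offers 42.01489776 and keeps 200 − 42.01489776 = 157.98510224.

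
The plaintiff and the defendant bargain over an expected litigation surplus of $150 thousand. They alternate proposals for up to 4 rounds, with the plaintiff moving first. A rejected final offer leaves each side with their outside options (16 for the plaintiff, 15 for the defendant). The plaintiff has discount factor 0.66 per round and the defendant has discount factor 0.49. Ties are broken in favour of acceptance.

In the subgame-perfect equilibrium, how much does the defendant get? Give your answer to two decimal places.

Round 4 (the defendant proposes): the plaintiff gets 16 if talks fail, so the defendant offers 16 and keeps 134.
Round 3 (the plaintiff proposes): the defendant can get 134 next round, worth 0.49 × 134 = 65.66 now; the plaintiff offers that and keeps 84.34.
Round 2 (the defendant proposes): the plaintiff can get 84.34 next round, worth 0.66 × 84.34 = 55.6644 now. The defendant offers 55.6644 and keeps 150 − 55.6644 = 94.3356.
Round 1 (the plaintiff proposes): the defendant can get 94.3356 next round, worth 0.49 × 94.3356 = 46.224444 now. The plaintiff offers 46.224444 and keeps 150 − 46.224444 = 103.775556.

46.22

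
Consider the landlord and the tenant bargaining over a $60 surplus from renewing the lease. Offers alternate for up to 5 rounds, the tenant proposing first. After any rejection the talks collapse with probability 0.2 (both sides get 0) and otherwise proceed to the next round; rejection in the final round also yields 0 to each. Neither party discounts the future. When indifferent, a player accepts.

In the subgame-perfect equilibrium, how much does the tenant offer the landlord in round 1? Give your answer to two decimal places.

By backward induction:
Round 5 (the tenant proposes): rejection yields 0 for the landlord; the tenant offers 0 and keeps 60.
Round 4 (the landlord proposes): rejecting gives the tenant an expected 0.8 × 60 = 48. The landlord offers 48 and keeps 60 − 48 = 12.
Round 3 (the tenant proposes): rejecting gives the landlord an expected 0.8 × 12 = 9.6. The tenant offers 9.6 and keeps 60 − 9.6 = 50.4.
Round 2 (the landlord proposes): rejecting gives the tenant an expected 0.8 × 50.4 = 40.32; the landlord offers that and keeps 19.68.
Round 1 (the tenant proposes): rejecting gives the landlord an expected 0.8 × 19.68 = 15.744, so the tenant offers 15.744, keeping 44.256.

15.74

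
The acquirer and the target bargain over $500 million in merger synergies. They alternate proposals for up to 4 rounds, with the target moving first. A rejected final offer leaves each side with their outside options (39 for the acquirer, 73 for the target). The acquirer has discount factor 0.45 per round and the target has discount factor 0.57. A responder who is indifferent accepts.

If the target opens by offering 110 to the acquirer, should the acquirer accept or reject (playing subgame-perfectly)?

Reject

Work out the acquirer's continuation value if the offer is rejected.
Round 4 (the acquirer proposes): the target gets 73 if talks fail, so the acquirer offers 73 and keeps 427.
Round 3 (the target proposes): the acquirer can get 427 next round, worth 0.45 × 427 = 192.15 now. The target offers 192.15 and keeps 500 − 192.15 = 307.85.
Round 2 (the acquirer proposes): the target can get 307.85 next round, worth 0.57 × 307.85 = 175.4745 now. The acquirer offers 175.4745 and keeps 500 − 175.4745 = 324.5255.
So by rejecting in round 1, the acquirer gets 324.5255 next round, worth 0.45 × 324.5255 = 146.036475 now.
Offer 110 < 146.036475, so the acquirer rejects.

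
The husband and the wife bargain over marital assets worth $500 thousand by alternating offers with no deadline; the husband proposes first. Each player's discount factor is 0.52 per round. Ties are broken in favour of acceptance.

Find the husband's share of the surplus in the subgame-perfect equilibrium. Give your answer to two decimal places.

Let x be the husband's share when the husband proposes and y be the wife's share when the wife proposes.
The wife accepts iff offered ≥ 0.52·y, so x = 500 − 0.52y. Symmetrically y = 500 − 0.52x.
Substituting: x = 500 − 0.52(500 − 0.52x), giving x(1 − 0.52·0.52) = 500(1 − 0.52).
So x = 500 × 0.48 / 0.7296 ≈ 328.9474, and the wife receives 500 − x ≈ 171.0526.

328.95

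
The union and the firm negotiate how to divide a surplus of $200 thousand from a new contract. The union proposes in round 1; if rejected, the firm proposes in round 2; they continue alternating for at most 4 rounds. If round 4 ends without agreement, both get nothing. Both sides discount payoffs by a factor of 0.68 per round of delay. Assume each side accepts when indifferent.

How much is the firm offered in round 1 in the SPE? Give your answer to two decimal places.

Round 4 (the firm proposes): the union will accept anything ≥ 0, so the firm offers 0 and keeps 200.
Round 3 (the union proposes): the firm can get 200 next round, worth 0.68 × 200 = 136 now, so the union offers 136, keeping 64.
Round 2 (the firm proposes): the union can get 64 next round, worth 0.68 × 64 = 43.52 now, so the firm offers 43.52, keeping 156.48.
Round 1 (the union proposes): the firm can get 156.48 next round, worth 0.68 × 156.48 = 106.4064 now. The union offers 106.4064 and keeps 200 − 106.4064 = 93.5936.

106.41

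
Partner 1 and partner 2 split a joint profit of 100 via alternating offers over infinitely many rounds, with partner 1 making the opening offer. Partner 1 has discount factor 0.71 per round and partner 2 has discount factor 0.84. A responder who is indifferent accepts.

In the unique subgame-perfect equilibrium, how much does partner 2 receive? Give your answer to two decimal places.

Let x be partner 1's share when partner 1 proposes and y be partner 2's share when partner 2 proposes.
Partner 2 accepts iff offered ≥ 0.84·y, so x = 100 − 0.84y. Symmetrically y = 100 − 0.71x.
Substituting: x = 100 − 0.84(100 − 0.71x), giving x(1 − 0.71·0.84) = 100(1 − 0.84).
So x = 100 × 0.16 / 0.4036 ≈ 39.6432, and partner 2 receives 100 − x ≈ 60.3568.

60.36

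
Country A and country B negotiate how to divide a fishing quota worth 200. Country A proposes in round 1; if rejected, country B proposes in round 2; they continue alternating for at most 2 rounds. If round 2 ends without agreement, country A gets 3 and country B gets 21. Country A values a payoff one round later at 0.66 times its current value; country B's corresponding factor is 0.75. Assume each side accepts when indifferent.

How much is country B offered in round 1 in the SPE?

147.75

Solve by backward induction from round 2.
Round 2 (country B proposes): country A gets 3 if talks fail, so country B offers 3 and keeps 197.
Round 1 (country A proposes): country B can get 197 next round, worth 0.75 × 197 = 147.75 now, so country A offers 147.75, keeping 52.25.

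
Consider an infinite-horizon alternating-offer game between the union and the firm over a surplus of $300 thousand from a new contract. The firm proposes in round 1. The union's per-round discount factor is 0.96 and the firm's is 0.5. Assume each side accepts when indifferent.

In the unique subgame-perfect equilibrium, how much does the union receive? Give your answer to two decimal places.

276.92

When the firm proposes, the union accepts any offer worth at least 0.96 times what the union would get by proposing next round; and vice versa.
This gives x = 300 − 0.96y and y = 300 − 0.5x, where x and y are each side's share when it proposes.
Hence (1 − 0.96·0.5)x = 300(1 − 0.96), i.e. 0.52·x = 12.
x ≈ 23.0769; the union's share is 300 − x ≈ 276.9231.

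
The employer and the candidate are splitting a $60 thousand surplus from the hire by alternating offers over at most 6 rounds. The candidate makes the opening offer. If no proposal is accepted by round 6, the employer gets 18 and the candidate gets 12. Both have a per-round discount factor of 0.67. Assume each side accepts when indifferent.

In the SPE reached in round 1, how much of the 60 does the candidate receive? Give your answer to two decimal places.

Round 6 (the employer proposes): the candidate gets 12 if talks fail, so the employer offers 12 and keeps 48.
Round 5 (the candidate proposes): the employer can get 48 next round, worth 0.67 × 48 = 32.16 now. The candidate offers 32.16 and keeps 60 − 32.16 = 27.84.
Round 4 (the employer proposes): the candidate can get 27.84 next round, worth 0.67 × 27.84 = 18.6528 now; the employer offers that and keeps 41.3472.
Round 3 (the candidate proposes): the employer can get 41.3472 next round, worth 0.67 × 41.3472 = 27.702624 now, so the candidate offers 27.702624, keeping 32.297376.
Round 2 (the employer proposes): the candidate can get 32.297376 next round, worth 0.67 × 32.297376 = 21.63924192 now, so the employer offers 21.63924192, keeping 38.36075808.
Round 1 (the candidate proposes): the employer can get 38.36075808 next round, worth 0.67 × 38.36075808 = 25.7017079136 now; the candidate offers that and keeps 34.2982920864.

34.30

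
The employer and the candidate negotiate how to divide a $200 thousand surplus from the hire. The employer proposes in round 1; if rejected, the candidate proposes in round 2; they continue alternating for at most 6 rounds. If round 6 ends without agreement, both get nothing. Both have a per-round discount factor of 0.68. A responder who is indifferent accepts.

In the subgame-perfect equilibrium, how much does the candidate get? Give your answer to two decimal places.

92.72

Work backward from the last round.
Round 6 (the candidate proposes): the employer will accept anything ≥ 0, so the candidate offers 0 and keeps 200.
Round 5 (the employer proposes): the candidate can get 200 next round, worth 0.68 × 200 = 136 now; the employer offers that and keeps 64.
Round 4 (the candidate proposes): the employer can get 64 next round, worth 0.68 × 64 = 43.52 now, so the candidate offers 43.52, keeping 156.48.
Round 3 (the employer proposes): the candidate can get 156.48 next round, worth 0.68 × 156.48 = 106.4064 now. The employer offers 106.4064 and keeps 200 − 106.4064 = 93.5936.
Round 2 (the candidate proposes): the employer can get 93.5936 next round, worth 0.68 × 93.5936 = 63.643648 now; the candidate offers that and keeps 136.356352.
Round 1 (the employer proposes): the candidate can get 136.356352 next round, worth 0.68 × 136.356352 = 92.72231936 now. The employer offers 92.72231936 and keeps 200 − 92.72231936 = 107.27768064.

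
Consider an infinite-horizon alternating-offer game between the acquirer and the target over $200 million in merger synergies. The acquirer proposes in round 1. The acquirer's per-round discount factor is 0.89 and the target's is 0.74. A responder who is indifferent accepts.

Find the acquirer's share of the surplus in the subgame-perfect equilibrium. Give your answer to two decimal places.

In a stationary SPE each proposer offers the other exactly their discounted continuation value.
If the acquirer keeps x when proposing and the target keeps y when proposing, then x = 200 − 0.74y and y = 200 − 0.89x.
Solving: x = 200(1 − 0.74) / (1 − 0.89·0.74) = 52 / 0.3414 ≈ 152.3140.
The target gets 200 − 152.3140 ≈ 47.6860.

152.31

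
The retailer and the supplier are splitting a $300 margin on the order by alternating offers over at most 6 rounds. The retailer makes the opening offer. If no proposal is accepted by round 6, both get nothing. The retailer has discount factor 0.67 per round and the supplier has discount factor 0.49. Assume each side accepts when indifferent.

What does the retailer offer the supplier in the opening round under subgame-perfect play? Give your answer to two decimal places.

80.28

Round 6 (the supplier proposes): the retailer will accept anything ≥ 0, so the supplier offers 0 and keeps 300.
Round 5 (the retailer proposes): the supplier can get 300 next round, worth 0.49 × 300 = 147 now, so the retailer offers 147, keeping 153.
Round 4 (the supplier proposes): the retailer can get 153 next round, worth 0.67 × 153 = 102.51 now, so the supplier offers 102.51, keeping 197.49.
Round 3 (the retailer proposes): the supplier can get 197.49 next round, worth 0.49 × 197.49 = 96.7701 now. The retailer offers 96.7701 and keeps 300 − 96.7701 = 203.2299.
Round 2 (the supplier proposes): the retailer can get 203.2299 next round, worth 0.67 × 203.2299 = 136.164033 now; the supplier offers that and keeps 163.835967.
Round 1 (the retailer proposes): the supplier can get 163.835967 next round, worth 0.49 × 163.835967 = 80.27962383 now; the retailer offers that and keeps 219.72037617.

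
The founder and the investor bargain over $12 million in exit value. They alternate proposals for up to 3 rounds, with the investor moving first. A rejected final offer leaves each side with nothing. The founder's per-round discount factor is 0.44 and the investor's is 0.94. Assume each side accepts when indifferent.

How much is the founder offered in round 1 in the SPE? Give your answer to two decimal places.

0.32

Solve by backward induction from round 3.
Round 3 (the investor proposes): rejection yields 0 for the founder; the investor offers 0 and keeps 12.
Round 2 (the founder proposes): the investor can get 12 next round, worth 0.94 × 12 = 11.28 now; the founder offers that and keeps 0.72.
Round 1 (the investor proposes): the founder can get 0.72 next round, worth 0.44 × 0.72 = 0.3168 now, so the investor offers 0.3168, keeping 11.6832.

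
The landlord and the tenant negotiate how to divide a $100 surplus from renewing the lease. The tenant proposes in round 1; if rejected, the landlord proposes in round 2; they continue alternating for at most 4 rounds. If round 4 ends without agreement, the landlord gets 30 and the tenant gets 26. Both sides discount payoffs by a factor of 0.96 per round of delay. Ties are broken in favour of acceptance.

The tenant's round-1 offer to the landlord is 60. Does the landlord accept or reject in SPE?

Reject

Work out the landlord's continuation value if the offer is rejected.
Round 4 (the landlord proposes): the tenant gets 26 if talks fail, so the landlord offers 26 and keeps 74.
Round 3 (the tenant proposes): the landlord can get 74 next round, worth 0.96 × 74 = 71.04 now; the tenant offers that and keeps 28.96.
Round 2 (the landlord proposes): the tenant can get 28.96 next round, worth 0.96 × 28.96 = 27.8016 now; the landlord offers that and keeps 72.1984.
So by rejecting in round 1, the landlord gets 72.1984 next round, worth 0.96 × 72.1984 = 69.310464 now.
Offer 60 < 69.310464, so the landlord rejects.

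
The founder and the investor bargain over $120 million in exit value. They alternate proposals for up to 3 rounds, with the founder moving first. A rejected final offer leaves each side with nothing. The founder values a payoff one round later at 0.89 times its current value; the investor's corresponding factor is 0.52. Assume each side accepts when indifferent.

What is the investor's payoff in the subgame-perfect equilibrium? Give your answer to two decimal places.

Round 3 (the founder proposes): rejection yields 0 for the investor; the founder offers 0 and keeps 120.
Round 2 (the investor proposes): the founder can get 120 next round, worth 0.89 × 120 = 106.8 now, so the investor offers 106.8, keeping 13.2.
Round 1 (the founder proposes): the investor can get 13.2 next round, worth 0.52 × 13.2 = 6.864 now. The founder offers 6.864 and keeps 120 − 6.864 = 113.136.

6.86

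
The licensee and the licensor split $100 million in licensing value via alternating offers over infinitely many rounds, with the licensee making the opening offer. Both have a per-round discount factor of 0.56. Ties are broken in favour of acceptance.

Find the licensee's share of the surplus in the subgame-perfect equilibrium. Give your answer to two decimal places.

In a stationary SPE each proposer offers the other exactly their discounted continuation value.
If the licensee keeps x when proposing and the licensor keeps y when proposing, then x = 100 − 0.56y and y = 100 − 0.56x.
Solving: x = 100(1 − 0.56) / (1 − 0.56·0.56) = 44 / 0.6864 ≈ 64.1026.
The licensor gets 100 − 64.1026 ≈ 35.8974.

64.10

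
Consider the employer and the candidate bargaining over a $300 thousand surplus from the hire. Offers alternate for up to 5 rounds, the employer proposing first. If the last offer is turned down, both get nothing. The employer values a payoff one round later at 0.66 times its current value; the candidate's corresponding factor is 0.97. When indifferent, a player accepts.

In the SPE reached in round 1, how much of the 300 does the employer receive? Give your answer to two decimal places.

137.72

Round 5 (the employer proposes): the candidate will accept anything ≥ 0, so the employer offers 0 and keeps 300.
Round 4 (the candidate proposes): the employer can get 300 next round, worth 0.66 × 300 = 198 now, so the candidate offers 198, keeping 102.
Round 3 (the employer proposes): the candidate can get 102 next round, worth 0.97 × 102 = 98.94 now; the employer offers that and keeps 201.06.
Round 2 (the candidate proposes): the employer can get 201.06 next round, worth 0.66 × 201.06 = 132.6996 now. The candidate offers 132.6996 and keeps 300 − 132.6996 = 167.3004.
Round 1 (the employer proposes): the candidate can get 167.3004 next round, worth 0.97 × 167.3004 = 162.281388 now. The employer offers 162.281388 and keeps 300 − 162.281388 = 137.718612.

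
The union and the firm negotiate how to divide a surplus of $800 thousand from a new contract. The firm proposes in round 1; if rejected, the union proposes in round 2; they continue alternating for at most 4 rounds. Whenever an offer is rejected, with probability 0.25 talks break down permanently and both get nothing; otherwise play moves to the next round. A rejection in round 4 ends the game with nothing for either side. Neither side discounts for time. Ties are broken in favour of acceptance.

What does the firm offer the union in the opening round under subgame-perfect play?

487.5

Round 4 (the union proposes): rejection yields 0 for the firm; the union offers 0 and keeps 800.
Round 3 (the firm proposes): rejecting gives the union an expected 0.75 × 800 = 600. The firm offers 600 and keeps 800 − 600 = 200.
Round 2 (the union proposes): rejecting gives the firm an expected 0.75 × 200 = 150; the union offers that and keeps 650.
Round 1 (the firm proposes): rejecting gives the union an expected 0.75 × 650 = 487.5. The firm offers 487.5 and keeps 800 − 487.5 = 312.5.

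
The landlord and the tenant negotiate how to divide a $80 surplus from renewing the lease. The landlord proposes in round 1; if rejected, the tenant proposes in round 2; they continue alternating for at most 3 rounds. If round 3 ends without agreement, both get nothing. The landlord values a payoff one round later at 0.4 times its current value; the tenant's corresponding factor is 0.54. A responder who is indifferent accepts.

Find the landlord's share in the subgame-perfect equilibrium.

54.08

Work backward from the last round.
Round 3 (the landlord proposes): rejection yields 0 for the tenant; the landlord offers 0 and keeps 80.
Round 2 (the tenant proposes): the landlord can get 80 next round, worth 0.4 × 80 = 32 now, so the tenant offers 32, keeping 48.
Round 1 (the landlord proposes): the tenant can get 48 next round, worth 0.54 × 48 = 25.92 now. The landlord offers 25.92 and keeps 80 − 25.92 = 54.08.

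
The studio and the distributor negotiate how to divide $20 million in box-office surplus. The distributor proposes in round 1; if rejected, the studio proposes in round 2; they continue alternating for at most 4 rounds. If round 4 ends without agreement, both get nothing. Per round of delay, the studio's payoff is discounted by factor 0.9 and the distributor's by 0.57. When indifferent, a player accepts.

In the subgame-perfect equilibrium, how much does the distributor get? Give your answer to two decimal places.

Round 4 (the studio proposes): the distributor will accept anything ≥ 0, so the studio offers 0 and keeps 20.
Round 3 (the distributor proposes): the studio can get 20 next round, worth 0.9 × 20 = 18 now, so the distributor offers 18, keeping 2.
Round 2 (the studio proposes): the distributor can get 2 next round, worth 0.57 × 2 = 1.14 now. The studio offers 1.14 and keeps 20 − 1.14 = 18.86.
Round 1 (the distributor proposes): the studio can get 18.86 next round, worth 0.9 × 18.86 = 16.974 now; the distributor offers that and keeps 3.026.

3.03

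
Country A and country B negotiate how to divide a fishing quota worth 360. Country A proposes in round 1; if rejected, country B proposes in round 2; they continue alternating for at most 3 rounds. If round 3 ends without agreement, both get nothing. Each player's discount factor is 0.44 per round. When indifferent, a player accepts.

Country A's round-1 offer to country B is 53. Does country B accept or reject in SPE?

Reject

Round 3 (country A proposes): country B will accept anything ≥ 0, so country A offers 0 and keeps 360.
Round 2 (country B proposes): country A can get 360 next round, worth 0.44 × 360 = 158.4 now. Country B offers 158.4 and keeps 360 − 158.4 = 201.6.
So by rejecting in round 1, country B gets 201.6 next round, worth 0.44 × 201.6 = 88.704 now.
Offer 53 < 88.704, so country B rejects.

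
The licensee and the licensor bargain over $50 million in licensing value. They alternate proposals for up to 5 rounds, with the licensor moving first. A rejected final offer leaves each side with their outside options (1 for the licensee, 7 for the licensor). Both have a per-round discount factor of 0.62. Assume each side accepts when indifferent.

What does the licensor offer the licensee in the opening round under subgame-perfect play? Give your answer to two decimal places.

By backward induction:
Round 5 (the licensor proposes): the licensee gets 1 if talks fail, so the licensor offers 1 and keeps 49.
Round 4 (the licensee proposes): the licensor can get 49 next round, worth 0.62 × 49 = 30.38 now. The licensee offers 30.38 and keeps 50 − 30.38 = 19.62.
Round 3 (the licensor proposes): the licensee can get 19.62 next round, worth 0.62 × 19.62 = 12.1644 now; the licensor offers that and keeps 37.8356.
Round 2 (the licensee proposes): the licensor can get 37.8356 next round, worth 0.62 × 37.8356 = 23.458072 now; the licensee offers that and keeps 26.541928.
Round 1 (the licensor proposes): the licensee can get 26.541928 next round, worth 0.62 × 26.541928 = 16.45599536 now; the licensor offers that and keeps 33.54400464.

16.46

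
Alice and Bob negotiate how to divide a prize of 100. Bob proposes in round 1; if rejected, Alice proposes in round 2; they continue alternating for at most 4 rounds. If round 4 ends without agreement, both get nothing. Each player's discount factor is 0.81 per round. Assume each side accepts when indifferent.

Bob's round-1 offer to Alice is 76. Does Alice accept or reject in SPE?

Round 4 (Alice proposes): Bob will accept anything ≥ 0, so Alice offers 0 and keeps 100.
Round 3 (Bob proposes): Alice can get 100 next round, worth 0.81 × 100 = 81 now. Bob offers 81 and keeps 100 − 81 = 19.
Round 2 (Alice proposes): Bob can get 19 next round, worth 0.81 × 19 = 15.39 now, so Alice offers 15.39, keeping 84.61.
So by rejecting in round 1, Alice gets 84.61 next round, worth 0.81 × 84.61 = 68.5341 now.
Offer 76 ≥ 68.5341, so Alice accepts.

Accept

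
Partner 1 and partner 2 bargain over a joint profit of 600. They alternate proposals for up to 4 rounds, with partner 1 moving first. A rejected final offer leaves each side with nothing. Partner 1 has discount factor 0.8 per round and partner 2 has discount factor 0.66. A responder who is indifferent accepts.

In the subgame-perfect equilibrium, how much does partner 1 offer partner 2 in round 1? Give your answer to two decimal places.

Solve by backward induction from round 4.
Round 4 (partner 2 proposes): rejection yields 0 for partner 1; partner 2 offers 0 and keeps 600.
Round 3 (partner 1 proposes): partner 2 can get 600 next round, worth 0.66 × 600 = 396 now, so partner 1 offers 396, keeping 204.
Round 2 (partner 2 proposes): partner 1 can get 204 next round, worth 0.8 × 204 = 163.2 now. Partner 2 offers 163.2 and keeps 600 − 163.2 = 436.8.
Round 1 (partner 1 proposes): partner 2 can get 436.8 next round, worth 0.66 × 436.8 = 288.288 now, so partner 1 offers 288.288, keeping 311.712.

288.29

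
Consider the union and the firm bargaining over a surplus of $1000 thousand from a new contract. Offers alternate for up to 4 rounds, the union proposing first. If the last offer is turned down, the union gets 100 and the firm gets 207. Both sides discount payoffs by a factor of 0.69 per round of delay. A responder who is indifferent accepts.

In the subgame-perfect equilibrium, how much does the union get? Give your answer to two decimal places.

Round 4 (the firm proposes): the union gets 100 if talks fail, so the firm offers 100 and keeps 900.
Round 3 (the union proposes): the firm can get 900 next round, worth 0.69 × 900 = 621 now; the union offers that and keeps 379.
Round 2 (the firm proposes): the union can get 379 next round, worth 0.69 × 379 = 261.51 now. The firm offers 261.51 and keeps 1000 − 261.51 = 738.49.
Round 1 (the union proposes): the firm can get 738.49 next round, worth 0.69 × 738.49 = 509.5581 now. The union offers 509.5581 and keeps 1000 − 509.5581 = 490.4419.

490.44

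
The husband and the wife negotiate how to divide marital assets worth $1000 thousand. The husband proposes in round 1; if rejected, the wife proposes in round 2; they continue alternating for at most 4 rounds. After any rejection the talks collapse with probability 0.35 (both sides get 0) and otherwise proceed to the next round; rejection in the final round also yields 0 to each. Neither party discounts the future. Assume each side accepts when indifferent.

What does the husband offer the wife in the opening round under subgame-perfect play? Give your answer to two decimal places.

502.13

Round 4 (the wife proposes): the husband will accept anything ≥ 0, so the wife offers 0 and keeps 1000.
Round 3 (the husband proposes): rejecting gives the wife an expected 0.65 × 1000 = 650, so the husband offers 650, keeping 350.
Round 2 (the wife proposes): rejecting gives the husband an expected 0.65 × 350 = 227.5; the wife offers that and keeps 772.5.
Round 1 (the husband proposes): rejecting gives the wife an expected 0.65 × 772.5 = 502.125. The husband offers 502.125 and keeps 1000 − 502.125 = 497.875.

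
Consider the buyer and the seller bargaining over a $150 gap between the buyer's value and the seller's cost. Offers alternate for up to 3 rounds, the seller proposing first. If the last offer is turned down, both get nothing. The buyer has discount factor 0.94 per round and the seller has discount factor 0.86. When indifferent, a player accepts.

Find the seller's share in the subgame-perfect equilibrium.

Round 3 (the seller proposes): rejection yields 0 for the buyer; the seller offers 0 and keeps 150.
Round 2 (the buyer proposes): the seller can get 150 next round, worth 0.86 × 150 = 129 now; the buyer offers that and keeps 21.
Round 1 (the seller proposes): the buyer can get 21 next round, worth 0.94 × 21 = 19.74 now; the seller offers that and keeps 130.26.

130.26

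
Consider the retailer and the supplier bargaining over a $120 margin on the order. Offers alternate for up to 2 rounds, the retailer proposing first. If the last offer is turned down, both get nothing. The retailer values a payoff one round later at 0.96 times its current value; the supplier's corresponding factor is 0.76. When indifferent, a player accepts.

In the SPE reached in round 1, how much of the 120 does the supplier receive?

Round 2 (the supplier proposes): rejection yields 0 for the retailer; the supplier offers 0 and keeps 120.
Round 1 (the retailer proposes): the supplier can get 120 next round, worth 0.76 × 120 = 91.2 now. The retailer offers 91.2 and keeps 120 − 91.2 = 28.8.

91.2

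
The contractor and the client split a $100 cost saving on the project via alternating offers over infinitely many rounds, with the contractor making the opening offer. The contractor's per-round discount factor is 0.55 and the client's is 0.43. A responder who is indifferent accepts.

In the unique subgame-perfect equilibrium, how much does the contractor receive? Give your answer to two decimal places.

74.66

When the contractor proposes, the client accepts any offer worth at least 0.43 times what the client would get by proposing next round; and vice versa.
This gives x = 100 − 0.43y and y = 100 − 0.55x, where x and y are each side's share when it proposes.
Hence (1 − 0.43·0.55)x = 100(1 − 0.43), i.e. 0.7635·x = 57.
x ≈ 74.6562; the client's share is 100 − x ≈ 25.3438.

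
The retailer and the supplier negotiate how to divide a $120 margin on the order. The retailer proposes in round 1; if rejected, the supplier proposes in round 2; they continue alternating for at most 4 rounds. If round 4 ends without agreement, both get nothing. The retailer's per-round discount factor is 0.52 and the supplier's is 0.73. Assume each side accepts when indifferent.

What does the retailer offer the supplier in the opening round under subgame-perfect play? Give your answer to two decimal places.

75.30

By backward induction:
Round 4 (the supplier proposes): the retailer will accept anything ≥ 0, so the supplier offers 0 and keeps 120.
Round 3 (the retailer proposes): the supplier can get 120 next round, worth 0.73 × 120 = 87.6 now. The retailer offers 87.6 and keeps 120 − 87.6 = 32.4.
Round 2 (the supplier proposes): the retailer can get 32.4 next round, worth 0.52 × 32.4 = 16.848 now. The supplier offers 16.848 and keeps 120 − 16.848 = 103.152.
Round 1 (the retailer proposes): the supplier can get 103.152 next round, worth 0.73 × 103.152 = 75.30096 now; the retailer offers that and keeps 44.69904.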